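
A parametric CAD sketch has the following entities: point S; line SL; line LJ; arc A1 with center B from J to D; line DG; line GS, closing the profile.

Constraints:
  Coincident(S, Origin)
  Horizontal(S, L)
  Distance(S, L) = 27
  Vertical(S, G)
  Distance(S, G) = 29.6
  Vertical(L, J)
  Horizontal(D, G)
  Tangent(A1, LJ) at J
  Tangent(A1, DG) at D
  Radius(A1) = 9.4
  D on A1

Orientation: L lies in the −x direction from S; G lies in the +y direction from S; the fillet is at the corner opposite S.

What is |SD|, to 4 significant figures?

34.44

S is at the origin; SL is horizontal with |SL| = 27.0 and L on the −x side, so L = (-27.00, 0.000). S and G share the same x with |SG| = 29.6 and G on the +y side, so G = (0.000, 29.60). The virtual corner opposite S is at (-27.00, 29.60). Tangency of A1 to LJ means the radius BJ is perpendicular to LJ and the tangent condition forces BD to be normal to DG, with radius 9.4, so the center B sits 9.4 in from both sides at B = (-17.60, 20.20). That places the tangent points at J = (-27.00, 20.20) on LJ and D = (-17.60, 29.60) on DG. Then |SD| = |D − S| = 34.44.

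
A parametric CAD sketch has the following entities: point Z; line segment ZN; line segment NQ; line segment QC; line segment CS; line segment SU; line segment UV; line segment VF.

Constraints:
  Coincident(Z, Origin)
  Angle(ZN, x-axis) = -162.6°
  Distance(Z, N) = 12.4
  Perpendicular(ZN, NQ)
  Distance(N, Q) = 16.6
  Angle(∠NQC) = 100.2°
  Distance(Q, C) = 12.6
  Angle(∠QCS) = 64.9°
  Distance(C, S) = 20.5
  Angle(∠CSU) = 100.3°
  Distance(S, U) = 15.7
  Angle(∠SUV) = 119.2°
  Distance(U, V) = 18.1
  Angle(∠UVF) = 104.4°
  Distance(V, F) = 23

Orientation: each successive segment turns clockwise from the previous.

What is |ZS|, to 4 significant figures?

5.361

∠NQC = 100.2° gives QC at 27.60° from the x-axis; with |QC| = 12.6, C = (-5.630, 17.97). ∠QCS = 64.9° gives CS at -87.50° from the x-axis; with |CS| = 20.5, S = (-4.736, -2.511). Then |ZS| = |S − Z| = 5.361.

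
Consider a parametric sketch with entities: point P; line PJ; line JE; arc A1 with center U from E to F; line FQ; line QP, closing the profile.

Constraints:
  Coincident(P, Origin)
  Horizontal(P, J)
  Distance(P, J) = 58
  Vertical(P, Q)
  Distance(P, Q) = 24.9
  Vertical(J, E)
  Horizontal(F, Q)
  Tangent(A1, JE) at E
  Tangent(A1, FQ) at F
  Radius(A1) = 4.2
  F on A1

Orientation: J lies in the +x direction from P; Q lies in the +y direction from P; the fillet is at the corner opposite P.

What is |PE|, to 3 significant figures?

61.6

P is at the origin; P and J share the same y with |PJ| = 58.0 and J on the +x side, so J = (58.0, 0.00). PQ is vertical with |PQ| = 24.9 and Q on the +y side, so Q = (0.00, 24.9). The virtual corner opposite P is at (58.0, 24.9). Tangency of A1 to JE means the radius UE is perpendicular to JE and A1 meets FQ tangentially, so UF is at right angles to FQ, with radius 4.2, so the center U sits 4.2 in from both sides at U = (53.8, 20.7). That places the tangent points at E = (58.0, 20.7) on JE and F = (53.8, 24.9) on FQ. Then |PE| = |E − P| = 61.6.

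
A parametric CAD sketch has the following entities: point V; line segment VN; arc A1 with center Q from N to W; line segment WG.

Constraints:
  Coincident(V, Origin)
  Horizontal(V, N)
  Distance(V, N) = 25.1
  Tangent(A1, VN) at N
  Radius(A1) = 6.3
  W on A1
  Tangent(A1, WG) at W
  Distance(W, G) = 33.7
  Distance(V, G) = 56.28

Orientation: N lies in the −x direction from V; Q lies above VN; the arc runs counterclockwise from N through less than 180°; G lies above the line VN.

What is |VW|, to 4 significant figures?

23.24

Checks: |QW| = 6.300 ✓; ∠(QW, WG) = 90.00° ✓; |WG| = 33.70 ✓; |VG| = 56.28 ✓.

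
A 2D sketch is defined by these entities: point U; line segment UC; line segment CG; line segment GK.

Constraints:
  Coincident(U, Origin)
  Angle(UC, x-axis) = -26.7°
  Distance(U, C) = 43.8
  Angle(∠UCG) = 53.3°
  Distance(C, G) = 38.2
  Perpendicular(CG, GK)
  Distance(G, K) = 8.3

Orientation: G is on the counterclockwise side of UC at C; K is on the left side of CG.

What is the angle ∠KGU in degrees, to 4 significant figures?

18.90°

U is at the origin; UC runs at -26.7° with length 43.8, so C = 43.8·(cos -26.7°, sin -26.7°) = (39.13, -19.68). ∠UCG = 53.3°, so CG runs at -26.7° + (180° − 53.3°) = 100.0° from the x-axis; with |CG| = 38.2, G = C + 38.2·(cos 100.0°, sin 100.0°) = (32.50, 17.94). CG is perpendicular to GK; with |GK| = 8.3 on the left of CG, K = G + 8.3·(-0.9848, -0.1736) = (24.32, 16.50). Then cos ∠KGU = GK·GU / (|GK||GU|), giving 18.90°.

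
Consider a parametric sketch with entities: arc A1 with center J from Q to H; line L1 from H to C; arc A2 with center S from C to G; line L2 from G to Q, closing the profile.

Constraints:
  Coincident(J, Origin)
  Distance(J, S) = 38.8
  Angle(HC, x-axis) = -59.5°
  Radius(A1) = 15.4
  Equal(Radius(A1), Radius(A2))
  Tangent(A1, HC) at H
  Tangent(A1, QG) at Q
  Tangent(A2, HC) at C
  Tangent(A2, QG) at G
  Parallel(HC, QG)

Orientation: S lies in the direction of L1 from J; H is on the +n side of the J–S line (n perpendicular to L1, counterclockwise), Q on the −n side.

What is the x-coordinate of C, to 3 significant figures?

33.0

Tangency of A1 to both parallel lines with radius 15.4 puts H and Q at J ± 15.4·n: H = (13.3, 7.82), Q = (-13.3, -7.82). Equal radii place C and G the same way about S: C = S + 15.4·n = (33.0, -25.6), G = S − 15.4·n = (6.42, -41.2). So C.x = 33.0.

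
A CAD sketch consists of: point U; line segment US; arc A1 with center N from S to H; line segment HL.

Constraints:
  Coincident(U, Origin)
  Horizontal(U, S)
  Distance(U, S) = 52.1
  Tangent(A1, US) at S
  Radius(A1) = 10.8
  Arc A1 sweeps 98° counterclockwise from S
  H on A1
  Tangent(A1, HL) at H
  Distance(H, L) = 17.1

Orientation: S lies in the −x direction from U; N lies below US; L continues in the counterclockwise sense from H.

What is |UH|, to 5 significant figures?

63.989

U is at the origin; US is horizontal with |US| = 52.1 and S on the −x side, so S = (-52.100, 0.0000). The tangent condition forces NS to be normal to US, so N = S + (0, -10.8) = (-52.100, -10.800). On A1, S sits at bearing 90° from N; a 98° counterclockwise sweep puts H at bearing 188°, so H = N + 10.8·(cos 188°, sin 188°) = (-62.795, -12.303). Then |UH| = |H − U| = 63.989.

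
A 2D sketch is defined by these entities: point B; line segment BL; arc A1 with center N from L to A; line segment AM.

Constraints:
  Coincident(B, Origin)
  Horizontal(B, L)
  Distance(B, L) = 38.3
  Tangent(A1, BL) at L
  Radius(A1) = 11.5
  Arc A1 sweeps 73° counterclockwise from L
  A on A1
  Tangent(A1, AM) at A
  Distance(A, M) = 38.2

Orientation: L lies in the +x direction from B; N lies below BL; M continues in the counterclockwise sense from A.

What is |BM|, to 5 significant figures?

47.493

B is at the origin; B and L share the same y with |BL| = 38.3 and L on the +x side, so L = (38.300, 0.0000). Since A1 is tangent to BL there, NL ⟂ BL, so N = L + (0, -11.5) = (38.300, -11.500). On A1, L sits at bearing 90° from N; a 73° counterclockwise sweep puts A at bearing 163°, so A = N + 11.5·(cos 163°, sin 163°) = (27.302, -8.1377). The tangent condition forces NA to be normal to AM, so AM runs along (−sin 163°, cos 163°); with |AM| = 38.2, M = (16.134, -44.669). Then |BM| = |M − B| = 47.493.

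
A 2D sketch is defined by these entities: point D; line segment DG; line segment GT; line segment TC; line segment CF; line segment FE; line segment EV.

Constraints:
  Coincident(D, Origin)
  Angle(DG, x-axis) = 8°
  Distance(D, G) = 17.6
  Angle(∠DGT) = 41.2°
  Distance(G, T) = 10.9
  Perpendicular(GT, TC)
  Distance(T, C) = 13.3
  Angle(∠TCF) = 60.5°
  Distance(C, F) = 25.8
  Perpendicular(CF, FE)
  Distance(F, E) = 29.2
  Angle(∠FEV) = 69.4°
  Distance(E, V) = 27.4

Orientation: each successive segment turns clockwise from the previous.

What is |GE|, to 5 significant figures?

24.979

∠TCF = 60.5° gives CF at 19.700° from the x-axis; with |CF| = 25.8, F = (24.528, 11.586). CF ⟂ FE, so FE runs at -70.300°; with |FE| = 29.2, E = (34.372, -15.905). Then |GE| = |E − G| = 24.979.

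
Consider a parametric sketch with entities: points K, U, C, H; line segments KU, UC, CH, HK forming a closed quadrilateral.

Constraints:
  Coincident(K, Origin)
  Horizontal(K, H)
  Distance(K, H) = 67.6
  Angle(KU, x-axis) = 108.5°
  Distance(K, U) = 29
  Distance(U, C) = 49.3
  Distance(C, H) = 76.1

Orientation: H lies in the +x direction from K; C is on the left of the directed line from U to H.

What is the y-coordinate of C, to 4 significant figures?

63.04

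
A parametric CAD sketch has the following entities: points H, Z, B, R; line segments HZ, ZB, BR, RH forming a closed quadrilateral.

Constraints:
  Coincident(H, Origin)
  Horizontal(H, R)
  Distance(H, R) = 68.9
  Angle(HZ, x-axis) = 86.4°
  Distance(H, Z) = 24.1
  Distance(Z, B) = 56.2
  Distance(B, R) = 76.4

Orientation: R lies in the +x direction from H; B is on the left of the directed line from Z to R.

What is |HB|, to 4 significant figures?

77.41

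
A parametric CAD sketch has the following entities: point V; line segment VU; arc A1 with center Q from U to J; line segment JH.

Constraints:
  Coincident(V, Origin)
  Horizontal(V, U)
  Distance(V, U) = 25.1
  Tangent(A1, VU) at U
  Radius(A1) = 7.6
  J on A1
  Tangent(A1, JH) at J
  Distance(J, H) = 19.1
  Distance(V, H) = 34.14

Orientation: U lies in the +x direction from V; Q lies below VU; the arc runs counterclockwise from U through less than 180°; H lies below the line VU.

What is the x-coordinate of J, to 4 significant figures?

17.57

Checks: V.y = 0.00, U.y = 0.00 ✓; |QJ| = 7.600 ✓; ∠(QJ, JH) = 90.00° ✓; |JH| = 19.10 ✓; |VH| = 34.14 ✓.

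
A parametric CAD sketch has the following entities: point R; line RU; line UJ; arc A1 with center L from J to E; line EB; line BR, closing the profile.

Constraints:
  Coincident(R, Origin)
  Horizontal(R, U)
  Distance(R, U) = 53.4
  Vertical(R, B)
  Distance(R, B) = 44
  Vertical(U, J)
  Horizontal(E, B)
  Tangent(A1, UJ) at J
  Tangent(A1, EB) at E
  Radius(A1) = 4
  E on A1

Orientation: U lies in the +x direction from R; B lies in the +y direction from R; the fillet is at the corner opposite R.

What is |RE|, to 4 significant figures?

66.15

R is at the origin; R and U share the same y with |RU| = 53.4 and U on the +x side, so U = (53.40, 0.000). R and B share the same x with |RB| = 44.0 and B on the +y side, so B = (0.000, 44.00). The virtual corner opposite R is at (53.40, 44.00). A1 meets UJ tangentially, so LJ is at right angles to UJ and the tangent condition forces LE to be normal to EB, with radius 4.0, so the center L sits 4.0 in from both sides at L = (49.40, 40.00). That places the tangent points at J = (53.40, 40.00) on UJ and E = (49.40, 44.00) on EB. Then |RE| = |E − R| = 66.15.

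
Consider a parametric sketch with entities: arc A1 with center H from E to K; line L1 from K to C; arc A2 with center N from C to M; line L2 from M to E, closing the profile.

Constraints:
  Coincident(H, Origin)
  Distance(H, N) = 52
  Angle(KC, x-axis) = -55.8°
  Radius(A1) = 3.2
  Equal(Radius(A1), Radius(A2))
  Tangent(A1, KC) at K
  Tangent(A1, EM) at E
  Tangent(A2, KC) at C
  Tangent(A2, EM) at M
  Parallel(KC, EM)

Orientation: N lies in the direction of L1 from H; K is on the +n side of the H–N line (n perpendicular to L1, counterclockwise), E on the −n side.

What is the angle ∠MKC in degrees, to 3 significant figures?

7.02°

The slot axis is L1's direction at -55.8°, so u = (cos -55.8°, sin -55.8°) = (0.562, -0.827) and n = (−sin -55.8°, cos -55.8°) = (0.827, 0.562). H is at the origin and N lies 52.0 along u from H, so N = 52.0·u = (29.2, -43.0). Tangency of A1 to both parallel lines with radius 3.2 puts K and E at H ± 3.2·n: K = (2.65, 1.80), E = (-2.65, -1.80). Equal radii place C and M the same way about N: C = N + 3.2·n = (31.9, -41.2), M = N − 3.2·n = (26.6, -44.8). Then cos ∠MKC = KM·KC / (|KM||KC|), giving 7.02°.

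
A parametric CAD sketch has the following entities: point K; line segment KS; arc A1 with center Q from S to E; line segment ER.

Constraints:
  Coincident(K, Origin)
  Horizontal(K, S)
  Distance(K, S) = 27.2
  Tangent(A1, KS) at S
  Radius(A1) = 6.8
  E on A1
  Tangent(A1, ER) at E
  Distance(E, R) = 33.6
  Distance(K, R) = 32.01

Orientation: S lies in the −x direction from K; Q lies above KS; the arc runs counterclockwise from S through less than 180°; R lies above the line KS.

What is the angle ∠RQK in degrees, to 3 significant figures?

60.8°

Checks: |QS| = 6.800 ✓; |QE| = 6.800 ✓; ∠(QE, ER) = 90.00° ✓; |ER| = 33.60 ✓; |KR| = 32.01 ✓.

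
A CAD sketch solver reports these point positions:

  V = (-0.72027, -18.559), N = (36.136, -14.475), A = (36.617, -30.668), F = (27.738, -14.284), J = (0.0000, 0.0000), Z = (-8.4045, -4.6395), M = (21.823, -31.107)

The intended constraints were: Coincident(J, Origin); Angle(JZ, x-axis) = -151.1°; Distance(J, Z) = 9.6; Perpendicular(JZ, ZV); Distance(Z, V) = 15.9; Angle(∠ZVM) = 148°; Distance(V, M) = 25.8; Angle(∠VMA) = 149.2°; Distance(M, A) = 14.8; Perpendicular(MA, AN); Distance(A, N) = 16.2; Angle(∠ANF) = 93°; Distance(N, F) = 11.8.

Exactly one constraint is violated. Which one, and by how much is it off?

Distance(N, F) = 11.8 — off by 3.40.

J = (0.00, 0.00) ✓; JZ at -151.1° ✓; |JZ| = 9.600 ✓; ∠(JZ, ZV) = 90.00° ✓; |ZV| = 15.90 ✓; ∠ZVM = 148.0° ✓; |VM| = 25.80 ✓; ∠VMA = 149.2° ✓; |MA| = 14.80 ✓; ∠(MA, AN) = 90.00° ✓; |AN| = 16.20 ✓; ∠ANF = 93.00° ✓; |NF| = 8.400 ✗.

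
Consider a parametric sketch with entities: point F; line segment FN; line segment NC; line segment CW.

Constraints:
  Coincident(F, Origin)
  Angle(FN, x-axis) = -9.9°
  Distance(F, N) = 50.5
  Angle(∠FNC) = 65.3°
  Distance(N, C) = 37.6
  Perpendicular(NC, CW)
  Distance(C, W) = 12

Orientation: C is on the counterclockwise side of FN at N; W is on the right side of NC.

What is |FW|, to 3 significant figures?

60.2

∠FNC = 65.3°, so NC runs at -9.9° + (180° − 65.3°) = 105° from the x-axis; with |NC| = 37.6, C = N + 37.6·(cos 105°, sin 105°) = (40.1, 27.7). NC ⟂ CW; with |CW| = 12.0 on the right of NC, W = C + 12.0·(0.967, 0.255) = (51.7, 30.7). Then |FW| = |W − F| = 60.2.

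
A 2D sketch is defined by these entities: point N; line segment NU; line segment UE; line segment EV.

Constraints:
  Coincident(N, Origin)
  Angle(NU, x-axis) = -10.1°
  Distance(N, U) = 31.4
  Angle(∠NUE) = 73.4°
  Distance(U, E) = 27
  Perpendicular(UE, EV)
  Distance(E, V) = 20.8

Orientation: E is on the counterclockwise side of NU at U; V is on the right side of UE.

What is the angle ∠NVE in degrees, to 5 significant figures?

19.508°

N is at the origin; NU runs at -10.1° with length 31.4, so U = 31.4·(cos -10.1°, sin -10.1°) = (30.913, -5.5065). ∠NUE = 73.4°, so UE runs at -10.1° + (180° − 73.4°) = 96.500° from the x-axis; with |UE| = 27.0, E = U + 27.0·(cos 96.500°, sin 96.500°) = (27.857, 21.320). The perpendicularity gives EV at right angles to UE; with |EV| = 20.8 on the right of UE, V = E + 20.8·(0.99357, 0.11320) = (48.523, 23.675). Then cos ∠NVE = VN·VE / (|VN||VE|), giving 19.508°.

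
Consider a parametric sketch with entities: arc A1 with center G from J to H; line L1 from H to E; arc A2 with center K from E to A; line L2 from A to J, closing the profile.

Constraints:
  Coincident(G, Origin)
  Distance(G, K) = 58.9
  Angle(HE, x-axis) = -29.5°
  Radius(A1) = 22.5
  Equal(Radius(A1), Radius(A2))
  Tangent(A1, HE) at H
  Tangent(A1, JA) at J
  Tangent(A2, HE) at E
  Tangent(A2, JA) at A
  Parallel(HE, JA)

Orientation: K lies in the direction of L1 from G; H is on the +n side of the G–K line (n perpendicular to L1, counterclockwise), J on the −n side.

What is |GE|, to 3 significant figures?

63.1

The slot axis is L1's direction at -29.5°, so u = (cos -29.5°, sin -29.5°) = (0.870, -0.492) and n = (−sin -29.5°, cos -29.5°) = (0.492, 0.870). G is at the origin and K lies 58.9 along u from G, so K = 58.9·u = (51.3, -29.0). Tangency of A1 to both parallel lines with radius 22.5 puts H and J at G ± 22.5·n: H = (11.1, 19.6), J = (-11.1, -19.6). Equal radii place E and A the same way about K: E = K + 22.5·n = (62.3, -9.42), A = K − 22.5·n = (40.2, -48.6). Then |GE| = |E − G| = 63.1.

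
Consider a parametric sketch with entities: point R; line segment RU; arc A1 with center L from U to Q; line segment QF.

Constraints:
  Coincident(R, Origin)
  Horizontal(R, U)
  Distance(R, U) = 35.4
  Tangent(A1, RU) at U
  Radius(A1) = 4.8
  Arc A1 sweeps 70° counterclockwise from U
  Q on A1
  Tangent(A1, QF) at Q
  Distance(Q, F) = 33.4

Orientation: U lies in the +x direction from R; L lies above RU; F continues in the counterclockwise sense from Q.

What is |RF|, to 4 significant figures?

61.87

On A1, U sits at bearing -90° from L; a 70° counterclockwise sweep puts Q at bearing -20°, so Q = L + 4.8·(cos -20°, sin -20°) = (39.91, 3.158). A1 meets QF tangentially, so LQ is at right angles to QF, so QF runs along (−sin -20°, cos -20°); with |QF| = 33.4, F = (51.33, 34.54). Then |RF| = |F − R| = 61.87.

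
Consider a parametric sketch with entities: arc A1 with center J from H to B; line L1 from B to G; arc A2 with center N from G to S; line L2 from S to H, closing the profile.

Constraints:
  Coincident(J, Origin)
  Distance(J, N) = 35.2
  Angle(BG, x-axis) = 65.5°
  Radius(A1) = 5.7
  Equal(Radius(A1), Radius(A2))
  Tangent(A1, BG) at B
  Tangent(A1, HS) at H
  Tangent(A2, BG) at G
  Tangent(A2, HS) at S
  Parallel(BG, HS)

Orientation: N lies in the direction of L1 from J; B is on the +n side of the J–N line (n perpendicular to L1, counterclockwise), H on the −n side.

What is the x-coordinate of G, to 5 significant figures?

9.4104

Tangency of A1 to both parallel lines with radius 5.7 puts B and H at J ± 5.7·n: B = (-5.1868, 2.3638), H = (5.1868, -2.3638). Equal radii place G and S the same way about N: G = N + 5.7·n = (9.4104, 34.394), S = N − 5.7·n = (19.784, 29.667). So G.x = 9.4104.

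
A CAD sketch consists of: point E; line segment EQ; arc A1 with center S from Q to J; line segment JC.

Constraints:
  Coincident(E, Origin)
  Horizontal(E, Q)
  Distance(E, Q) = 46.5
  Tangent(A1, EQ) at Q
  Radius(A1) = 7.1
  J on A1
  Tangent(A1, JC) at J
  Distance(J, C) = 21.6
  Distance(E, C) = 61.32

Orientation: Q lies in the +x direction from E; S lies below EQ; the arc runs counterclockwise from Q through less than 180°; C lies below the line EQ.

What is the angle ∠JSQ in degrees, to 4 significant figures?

128.3°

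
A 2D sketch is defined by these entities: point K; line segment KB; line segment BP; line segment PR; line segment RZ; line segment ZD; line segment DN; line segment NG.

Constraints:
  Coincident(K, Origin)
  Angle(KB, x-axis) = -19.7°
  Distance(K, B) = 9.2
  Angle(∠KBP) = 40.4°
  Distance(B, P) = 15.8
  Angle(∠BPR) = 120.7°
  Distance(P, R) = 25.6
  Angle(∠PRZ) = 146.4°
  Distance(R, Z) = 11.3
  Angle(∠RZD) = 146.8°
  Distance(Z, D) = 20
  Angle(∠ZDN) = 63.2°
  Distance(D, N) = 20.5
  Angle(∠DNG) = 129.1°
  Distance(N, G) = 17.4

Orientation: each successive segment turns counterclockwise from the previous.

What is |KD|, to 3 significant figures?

44.5

∠PRZ = 146.4° gives RZ at -147° from the x-axis; with |RZ| = 11.3, Z = (-34.3, 4.83). ∠RZD = 146.8° gives ZD at -114° from the x-axis; with |ZD| = 20.0, D = (-42.4, -13.4). Then |KD| = |D − K| = 44.5.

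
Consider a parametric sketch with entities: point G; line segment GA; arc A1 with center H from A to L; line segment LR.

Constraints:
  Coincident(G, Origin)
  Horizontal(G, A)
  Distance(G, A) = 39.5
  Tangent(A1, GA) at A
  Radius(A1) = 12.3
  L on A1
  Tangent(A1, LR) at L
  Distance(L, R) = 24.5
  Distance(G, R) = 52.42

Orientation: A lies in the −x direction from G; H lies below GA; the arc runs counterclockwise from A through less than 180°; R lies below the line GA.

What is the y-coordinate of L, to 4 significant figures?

-19.66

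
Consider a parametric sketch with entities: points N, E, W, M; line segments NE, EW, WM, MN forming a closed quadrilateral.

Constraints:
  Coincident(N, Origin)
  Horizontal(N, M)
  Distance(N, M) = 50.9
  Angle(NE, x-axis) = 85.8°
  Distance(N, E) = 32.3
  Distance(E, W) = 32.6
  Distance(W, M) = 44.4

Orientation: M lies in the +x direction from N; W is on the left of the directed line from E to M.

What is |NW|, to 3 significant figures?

53.1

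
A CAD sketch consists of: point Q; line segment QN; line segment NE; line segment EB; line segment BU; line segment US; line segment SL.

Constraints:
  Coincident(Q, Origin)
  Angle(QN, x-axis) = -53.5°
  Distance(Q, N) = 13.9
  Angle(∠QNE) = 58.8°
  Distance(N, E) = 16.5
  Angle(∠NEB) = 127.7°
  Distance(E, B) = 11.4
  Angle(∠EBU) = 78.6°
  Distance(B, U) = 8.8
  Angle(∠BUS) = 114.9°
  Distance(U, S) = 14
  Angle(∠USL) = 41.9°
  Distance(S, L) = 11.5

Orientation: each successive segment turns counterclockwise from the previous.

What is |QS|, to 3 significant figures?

8.15

Q is at the origin; QN runs at -53.5° with length 13.9, so N = (8.27, -11.2). ∠QNE = 58.8° gives NE at 67.7° from the x-axis; with |NE| = 16.5, E = (14.5, 4.09). ∠NEB = 127.7° gives EB at 120° from the x-axis; with |EB| = 11.4, B = (8.83, 14.0). ∠EBU = 78.6° gives BU at -139° from the x-axis; with |BU| = 8.8, U = (2.23, 8.15). ∠BUS = 114.9° gives US at -73.5° from the x-axis; with |US| = 14.0, S = (6.20, -5.28). Then |QS| = |S − Q| = 8.15.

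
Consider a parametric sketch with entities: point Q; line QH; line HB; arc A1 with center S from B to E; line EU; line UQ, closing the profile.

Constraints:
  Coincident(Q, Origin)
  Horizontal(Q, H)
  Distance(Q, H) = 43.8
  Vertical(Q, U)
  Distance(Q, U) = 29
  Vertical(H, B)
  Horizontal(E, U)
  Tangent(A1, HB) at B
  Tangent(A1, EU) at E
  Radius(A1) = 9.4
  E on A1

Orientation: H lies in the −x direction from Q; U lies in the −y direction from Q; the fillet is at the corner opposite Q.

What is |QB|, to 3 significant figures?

48.0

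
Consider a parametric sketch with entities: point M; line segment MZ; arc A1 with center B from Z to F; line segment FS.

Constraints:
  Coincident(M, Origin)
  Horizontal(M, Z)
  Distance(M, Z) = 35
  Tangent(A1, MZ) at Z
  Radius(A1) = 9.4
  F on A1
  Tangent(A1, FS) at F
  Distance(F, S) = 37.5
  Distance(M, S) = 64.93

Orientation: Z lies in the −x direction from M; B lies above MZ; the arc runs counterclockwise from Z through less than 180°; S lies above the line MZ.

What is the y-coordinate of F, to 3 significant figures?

14.0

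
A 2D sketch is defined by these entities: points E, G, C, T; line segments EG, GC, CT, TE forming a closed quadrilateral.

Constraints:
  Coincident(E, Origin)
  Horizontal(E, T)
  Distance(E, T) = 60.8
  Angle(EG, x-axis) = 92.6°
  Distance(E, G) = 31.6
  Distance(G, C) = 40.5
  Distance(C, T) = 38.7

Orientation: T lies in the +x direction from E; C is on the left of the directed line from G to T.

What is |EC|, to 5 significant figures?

50.510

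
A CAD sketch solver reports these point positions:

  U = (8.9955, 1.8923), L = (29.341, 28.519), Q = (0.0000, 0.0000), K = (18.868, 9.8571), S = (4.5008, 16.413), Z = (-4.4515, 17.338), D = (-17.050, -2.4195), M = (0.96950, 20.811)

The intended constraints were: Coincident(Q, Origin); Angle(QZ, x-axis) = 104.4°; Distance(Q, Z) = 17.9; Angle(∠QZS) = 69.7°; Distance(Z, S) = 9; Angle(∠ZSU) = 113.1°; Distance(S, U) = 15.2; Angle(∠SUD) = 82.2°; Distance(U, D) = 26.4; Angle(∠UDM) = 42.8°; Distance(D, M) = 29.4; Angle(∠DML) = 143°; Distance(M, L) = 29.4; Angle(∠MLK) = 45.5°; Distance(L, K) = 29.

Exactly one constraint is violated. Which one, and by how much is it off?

Distance(L, K) = 29 — off by 7.60.

Q = (0.00, 0.00) ✓; QZ at 104.4° ✓; |QZ| = 17.90 ✓; ∠QZS = 69.70° ✓; |ZS| = 9.000 ✓; ∠ZSU = 113.1° ✓; |SU| = 15.20 ✓; ∠SUD = 82.20° ✓; |UD| = 26.40 ✓; ∠UDM = 42.80° ✓; |DM| = 29.40 ✓; ∠DML = 143.0° ✓; |ML| = 29.40 ✓; ∠MLK = 45.50° ✓; |LK| = 21.40 ✗.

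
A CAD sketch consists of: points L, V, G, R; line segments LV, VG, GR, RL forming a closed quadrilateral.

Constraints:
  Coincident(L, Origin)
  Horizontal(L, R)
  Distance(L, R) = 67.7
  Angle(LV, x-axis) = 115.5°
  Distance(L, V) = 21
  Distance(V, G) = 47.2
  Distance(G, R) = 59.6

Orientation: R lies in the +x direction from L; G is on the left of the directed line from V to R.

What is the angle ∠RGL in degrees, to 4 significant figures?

72.51°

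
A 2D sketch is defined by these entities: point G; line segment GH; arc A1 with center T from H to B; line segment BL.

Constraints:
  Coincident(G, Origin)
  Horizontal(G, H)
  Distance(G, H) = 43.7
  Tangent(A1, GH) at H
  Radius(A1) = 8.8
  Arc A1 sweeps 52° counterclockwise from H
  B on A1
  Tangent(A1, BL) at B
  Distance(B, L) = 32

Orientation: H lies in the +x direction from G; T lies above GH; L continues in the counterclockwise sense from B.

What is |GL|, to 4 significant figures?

75.93

G is at the origin; G and H share the same y with |GH| = 43.7 and H on the +x side, so H = (43.70, 0.000). The tangent condition forces TH to be normal to GH, so T = H + (0, 8.8) = (43.70, 8.800). On A1, H sits at bearing -90° from T; a 52° counterclockwise sweep puts B at bearing -38°, so B = T + 8.8·(cos -38°, sin -38°) = (50.63, 3.382). A1 meets BL tangentially, so TB is at right angles to BL, so BL runs along (−sin -38°, cos -38°); with |BL| = 32.0, L = (70.34, 28.60). Then |GL| = |L − G| = 75.93.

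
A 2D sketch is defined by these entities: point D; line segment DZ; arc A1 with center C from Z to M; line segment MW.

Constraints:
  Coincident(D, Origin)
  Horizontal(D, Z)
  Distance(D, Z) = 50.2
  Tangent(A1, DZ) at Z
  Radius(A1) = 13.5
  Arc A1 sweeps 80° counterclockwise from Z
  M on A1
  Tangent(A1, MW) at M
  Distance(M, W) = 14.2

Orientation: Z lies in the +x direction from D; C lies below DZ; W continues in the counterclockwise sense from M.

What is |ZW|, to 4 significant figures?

29.67

D is at the origin; DZ is horizontal with |DZ| = 50.2 and Z on the +x side, so Z = (50.20, 0.000). Since A1 is tangent to DZ there, CZ ⟂ DZ, so C = Z + (0, -13.5) = (50.20, -13.50). On A1, Z sits at bearing 90° from C; an 80° counterclockwise sweep puts M at bearing 170°, so M = C + 13.5·(cos 170°, sin 170°) = (36.91, -11.16). Tangency of A1 to MW means the radius CM is perpendicular to MW, so MW runs along (−sin 170°, cos 170°); with |MW| = 14.2, W = (34.44, -25.14). Then |ZW| = |W − Z| = 29.67.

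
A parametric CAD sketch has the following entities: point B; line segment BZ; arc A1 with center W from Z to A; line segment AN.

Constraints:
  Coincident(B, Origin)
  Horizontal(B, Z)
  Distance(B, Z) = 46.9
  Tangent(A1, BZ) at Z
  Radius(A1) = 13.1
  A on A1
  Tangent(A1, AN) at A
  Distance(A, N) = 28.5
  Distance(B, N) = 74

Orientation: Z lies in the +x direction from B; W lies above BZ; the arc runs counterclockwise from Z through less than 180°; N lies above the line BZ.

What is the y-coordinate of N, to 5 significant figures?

40.701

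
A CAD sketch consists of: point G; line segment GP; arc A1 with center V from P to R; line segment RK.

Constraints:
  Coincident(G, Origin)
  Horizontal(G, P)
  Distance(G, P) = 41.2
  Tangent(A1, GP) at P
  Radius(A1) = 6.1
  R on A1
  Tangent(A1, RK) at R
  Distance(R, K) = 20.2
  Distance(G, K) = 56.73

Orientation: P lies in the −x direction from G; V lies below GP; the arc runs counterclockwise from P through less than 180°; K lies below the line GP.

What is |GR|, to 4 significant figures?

47.45

G is at the origin; G and P share the same y with |GP| = 41.2 and P on the −x side, so P = (-41.20, 0.000). Since A1 is tangent to GP there, VP ⟂ GP, so V = P + (0, -6.1) = (-41.20, -6.100). Since VR ⟂ RK (tangency), |VK| = √(6.1² + 20.2²) = 21.10 regardless of where R sits on A1. So K lies on both circle(G, 56.73) and circle(V, 21.10); the below-GP intersection is K = (-51.04, -24.77). R is the foot of the tangent from K: R = (-47.19, -4.937).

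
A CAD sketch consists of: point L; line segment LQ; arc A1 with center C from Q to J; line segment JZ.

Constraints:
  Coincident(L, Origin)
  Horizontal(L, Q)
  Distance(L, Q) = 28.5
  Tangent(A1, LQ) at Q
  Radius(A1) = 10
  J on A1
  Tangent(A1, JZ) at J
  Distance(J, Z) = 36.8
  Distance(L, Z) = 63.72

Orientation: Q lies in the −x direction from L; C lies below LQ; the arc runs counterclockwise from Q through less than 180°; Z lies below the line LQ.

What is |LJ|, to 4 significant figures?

39.04

Checks: |CJ| = 10.00 ✓; ∠(CJ, JZ) = 90.00° ✓; |JZ| = 36.80 ✓; |LZ| = 63.72 ✓.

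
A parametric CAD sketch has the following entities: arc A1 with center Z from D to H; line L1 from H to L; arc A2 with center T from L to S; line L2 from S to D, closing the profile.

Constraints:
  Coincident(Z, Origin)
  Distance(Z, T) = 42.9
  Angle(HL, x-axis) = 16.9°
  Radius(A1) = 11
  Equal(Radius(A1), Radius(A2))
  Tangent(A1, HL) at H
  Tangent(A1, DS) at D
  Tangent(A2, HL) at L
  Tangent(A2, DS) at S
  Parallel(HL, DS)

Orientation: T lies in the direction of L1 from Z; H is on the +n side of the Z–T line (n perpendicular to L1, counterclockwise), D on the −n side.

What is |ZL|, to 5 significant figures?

44.288

The slot axis is L1's direction at 16.9°, so u = (cos 16.9°, sin 16.9°) = (0.95681, 0.29070) and n = (−sin 16.9°, cos 16.9°) = (-0.29070, 0.95681). Z is at the origin and T lies 42.9 along u from Z, so T = 42.9·u = (41.047, 12.471). Tangency of A1 to both parallel lines with radius 11.0 puts H and D at Z ± 11.0·n: H = (-3.1977, 10.525), D = (3.1977, -10.525). Equal radii place L and S the same way about T: L = T + 11.0·n = (37.850, 22.996), S = T − 11.0·n = (44.245, 1.9462). Then |ZL| = |L − Z| = 44.288.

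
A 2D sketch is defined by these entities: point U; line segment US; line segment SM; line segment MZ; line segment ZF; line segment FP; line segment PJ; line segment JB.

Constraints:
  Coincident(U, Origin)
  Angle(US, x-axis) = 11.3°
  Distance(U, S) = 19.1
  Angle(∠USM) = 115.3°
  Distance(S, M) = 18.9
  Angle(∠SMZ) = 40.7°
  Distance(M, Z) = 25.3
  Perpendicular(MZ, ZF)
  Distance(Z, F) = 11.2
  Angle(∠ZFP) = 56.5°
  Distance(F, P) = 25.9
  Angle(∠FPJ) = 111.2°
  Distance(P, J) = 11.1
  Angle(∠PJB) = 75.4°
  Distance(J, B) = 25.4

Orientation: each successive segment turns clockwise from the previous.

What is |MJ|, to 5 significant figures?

15.203

∠ZFP = 56.5° gives FP at -46.200° from the x-axis; with |FP| = 25.9, P = (25.706, -13.636). ∠FPJ = 111.2° gives PJ at -115.00° from the x-axis; with |PJ| = 11.1, J = (21.015, -23.696). Then |MJ| = |J − M| = 15.203.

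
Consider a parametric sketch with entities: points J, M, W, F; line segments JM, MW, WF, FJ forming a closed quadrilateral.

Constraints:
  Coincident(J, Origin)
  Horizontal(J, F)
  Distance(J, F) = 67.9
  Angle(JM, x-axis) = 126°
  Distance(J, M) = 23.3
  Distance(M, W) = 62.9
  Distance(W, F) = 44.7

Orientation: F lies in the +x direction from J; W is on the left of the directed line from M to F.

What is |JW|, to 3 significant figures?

60.2

Checks: |MW| = 62.90 ✓; |WF| = 44.70 ✓.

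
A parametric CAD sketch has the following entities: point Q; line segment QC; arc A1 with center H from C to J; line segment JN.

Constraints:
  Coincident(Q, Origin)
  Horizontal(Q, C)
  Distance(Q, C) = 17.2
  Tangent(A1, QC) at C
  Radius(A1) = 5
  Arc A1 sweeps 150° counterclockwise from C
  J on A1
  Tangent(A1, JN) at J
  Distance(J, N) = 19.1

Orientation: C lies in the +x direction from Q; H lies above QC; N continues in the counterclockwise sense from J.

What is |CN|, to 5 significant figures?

23.529

On A1, C sits at bearing -90° from H; a 150° counterclockwise sweep puts J at bearing 60°, so J = H + 5.0·(cos 60°, sin 60°) = (19.700, 9.3301). A1 meets JN tangentially, so HJ is at right angles to JN, so JN runs along (−sin 60°, cos 60°); with |JN| = 19.1, N = (3.1589, 18.880). Then |CN| = |N − C| = 23.529.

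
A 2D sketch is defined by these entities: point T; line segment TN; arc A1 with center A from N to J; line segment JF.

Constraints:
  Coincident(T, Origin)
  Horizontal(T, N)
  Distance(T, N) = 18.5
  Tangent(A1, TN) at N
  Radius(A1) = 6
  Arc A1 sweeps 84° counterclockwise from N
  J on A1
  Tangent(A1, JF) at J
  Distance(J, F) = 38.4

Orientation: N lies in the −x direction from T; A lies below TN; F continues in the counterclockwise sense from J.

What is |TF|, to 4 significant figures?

52.05

T is at the origin; TN is horizontal with |TN| = 18.5 and N on the −x side, so N = (-18.50, 0.000). Since A1 is tangent to TN there, AN ⟂ TN, so A = N + (0, -6) = (-18.50, -6.000). On A1, N sits at bearing 90° from A; an 84° counterclockwise sweep puts J at bearing 174°, so J = A + 6.0·(cos 174°, sin 174°) = (-24.47, -5.373). The tangent condition forces AJ to be normal to JF, so JF runs along (−sin 174°, cos 174°); with |JF| = 38.4, F = (-28.48, -43.56). Then |TF| = |F − T| = 52.05.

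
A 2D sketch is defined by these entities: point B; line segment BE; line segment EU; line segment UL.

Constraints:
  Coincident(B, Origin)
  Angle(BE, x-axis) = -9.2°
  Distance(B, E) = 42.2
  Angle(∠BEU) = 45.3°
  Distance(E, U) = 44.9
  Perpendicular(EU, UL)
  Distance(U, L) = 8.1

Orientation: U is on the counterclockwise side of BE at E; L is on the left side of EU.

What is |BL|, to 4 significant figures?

26.66

∠BEU = 45.3°, so EU runs at -9.2° + (180° − 45.3°) = 125.5° from the x-axis; with |EU| = 44.9, U = E + 44.9·(cos 125.5°, sin 125.5°) = (15.58, 29.81). The perpendicularity gives UL at right angles to EU; with |UL| = 8.1 on the left of EU, L = U + 8.1·(-0.8141, -0.5807) = (8.989, 25.10). Then |BL| = |L − B| = 26.66.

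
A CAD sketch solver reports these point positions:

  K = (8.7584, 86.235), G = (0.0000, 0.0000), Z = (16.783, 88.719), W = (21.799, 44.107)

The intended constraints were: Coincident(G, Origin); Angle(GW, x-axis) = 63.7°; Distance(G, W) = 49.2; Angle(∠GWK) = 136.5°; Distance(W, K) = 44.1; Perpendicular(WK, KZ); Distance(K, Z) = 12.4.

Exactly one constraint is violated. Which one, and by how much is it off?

Distance(K, Z) = 12.4 — off by 4.00.

G = (0.00, 0.00) ✓; GW at 63.70° ✓; |GW| = 49.20 ✓; ∠GWK = 136.5° ✓; |WK| = 44.10 ✓; ∠(WK, KZ) = 90.00° ✓; |KZ| = 8.400 ✗.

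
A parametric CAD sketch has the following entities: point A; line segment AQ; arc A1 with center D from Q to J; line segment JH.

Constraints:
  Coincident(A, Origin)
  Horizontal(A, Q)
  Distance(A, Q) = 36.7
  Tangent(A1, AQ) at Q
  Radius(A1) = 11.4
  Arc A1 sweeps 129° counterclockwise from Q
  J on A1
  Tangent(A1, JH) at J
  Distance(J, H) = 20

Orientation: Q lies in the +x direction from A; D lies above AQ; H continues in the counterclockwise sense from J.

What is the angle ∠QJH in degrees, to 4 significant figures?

115.5°

On A1, Q sits at bearing -90° from D; a 129° counterclockwise sweep puts J at bearing 39°, so J = D + 11.4·(cos 39°, sin 39°) = (45.56, 18.57). Tangency of A1 to JH means the radius DJ is perpendicular to JH, so JH runs along (−sin 39°, cos 39°); with |JH| = 20.0, H = (32.97, 34.12). Then cos ∠QJH = JQ·JH / (|JQ||JH|), giving 115.5°.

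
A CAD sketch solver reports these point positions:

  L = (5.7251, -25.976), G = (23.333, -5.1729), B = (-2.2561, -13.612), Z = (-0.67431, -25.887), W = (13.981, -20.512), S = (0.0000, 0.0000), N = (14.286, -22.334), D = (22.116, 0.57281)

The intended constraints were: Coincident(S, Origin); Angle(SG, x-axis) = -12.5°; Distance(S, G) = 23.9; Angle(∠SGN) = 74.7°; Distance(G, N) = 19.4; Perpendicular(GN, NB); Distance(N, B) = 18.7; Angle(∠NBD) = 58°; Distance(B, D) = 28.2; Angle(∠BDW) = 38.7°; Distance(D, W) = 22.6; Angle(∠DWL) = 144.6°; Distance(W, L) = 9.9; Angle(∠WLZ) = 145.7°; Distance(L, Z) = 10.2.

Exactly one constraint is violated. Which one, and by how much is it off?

Distance(L, Z) = 10.2 — off by 3.80.

S = (0.00, 0.00) ✓; SG at -12.50° ✓; |SG| = 23.90 ✓; ∠SGN = 74.70° ✓; |GN| = 19.40 ✓; ∠(GN, NB) = 90.00° ✓; |NB| = 18.70 ✓; ∠NBD = 58.00° ✓; |BD| = 28.20 ✓; ∠BDW = 38.70° ✓; |DW| = 22.60 ✓; ∠DWL = 144.6° ✓; |WL| = 9.900 ✓; ∠WLZ = 145.7° ✓; |LZ| = 6.400 ✗.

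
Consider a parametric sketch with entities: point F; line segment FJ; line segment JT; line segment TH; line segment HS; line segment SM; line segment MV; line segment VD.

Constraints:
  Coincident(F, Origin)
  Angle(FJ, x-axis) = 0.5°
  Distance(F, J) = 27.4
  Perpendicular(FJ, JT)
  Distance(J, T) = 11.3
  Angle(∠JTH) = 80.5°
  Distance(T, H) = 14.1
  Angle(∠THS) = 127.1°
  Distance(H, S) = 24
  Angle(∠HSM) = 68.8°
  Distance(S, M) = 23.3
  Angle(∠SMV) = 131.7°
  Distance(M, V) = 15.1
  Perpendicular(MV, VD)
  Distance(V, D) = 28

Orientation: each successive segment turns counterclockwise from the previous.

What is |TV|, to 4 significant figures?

18.63

∠HSM = 68.8° gives SM at -5.900° from the x-axis; with |SM| = 23.3, M = (25.66, -14.67). ∠SMV = 131.7° gives MV at 42.40° from the x-axis; with |MV| = 15.1, V = (36.81, -4.488). Then |TV| = |V − T| = 18.63.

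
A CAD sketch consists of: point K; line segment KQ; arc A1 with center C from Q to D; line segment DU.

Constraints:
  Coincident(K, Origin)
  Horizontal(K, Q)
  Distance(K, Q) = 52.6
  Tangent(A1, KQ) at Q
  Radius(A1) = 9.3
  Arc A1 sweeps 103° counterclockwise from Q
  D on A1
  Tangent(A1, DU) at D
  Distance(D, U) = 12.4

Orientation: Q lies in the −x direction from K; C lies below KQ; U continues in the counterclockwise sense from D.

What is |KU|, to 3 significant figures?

63.4

On A1, Q sits at bearing 90° from C; a 103° counterclockwise sweep puts D at bearing 193°, so D = C + 9.3·(cos 193°, sin 193°) = (-61.7, -11.4). The tangent condition forces CD to be normal to DU, so DU runs along (−sin 193°, cos 193°); with |DU| = 12.4, U = (-58.9, -23.5). Then |KU| = |U − K| = 63.4.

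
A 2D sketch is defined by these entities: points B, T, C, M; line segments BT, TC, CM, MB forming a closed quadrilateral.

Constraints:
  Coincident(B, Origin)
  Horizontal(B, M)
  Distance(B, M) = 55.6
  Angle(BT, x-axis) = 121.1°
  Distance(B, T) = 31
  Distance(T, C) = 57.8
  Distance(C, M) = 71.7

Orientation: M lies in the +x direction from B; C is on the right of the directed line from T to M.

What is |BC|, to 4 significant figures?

32.17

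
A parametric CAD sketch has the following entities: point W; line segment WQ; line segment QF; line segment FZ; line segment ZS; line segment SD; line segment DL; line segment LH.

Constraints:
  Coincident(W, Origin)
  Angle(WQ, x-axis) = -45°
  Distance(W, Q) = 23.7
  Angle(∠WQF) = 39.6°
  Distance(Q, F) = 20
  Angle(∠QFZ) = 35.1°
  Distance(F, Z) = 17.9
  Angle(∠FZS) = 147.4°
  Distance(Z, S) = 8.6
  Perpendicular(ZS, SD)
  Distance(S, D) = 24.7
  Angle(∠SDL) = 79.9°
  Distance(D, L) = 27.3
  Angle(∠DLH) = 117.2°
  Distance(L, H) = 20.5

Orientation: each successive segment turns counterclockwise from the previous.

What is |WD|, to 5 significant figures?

36.842

W is at the origin; WQ runs at -45.0° with length 23.7, so Q = (16.758, -16.758). ∠WQF = 39.6° gives QF at 95.400° from the x-axis; with |QF| = 20.0, F = (14.876, 3.1528). ∠QFZ = 35.1° gives FZ at -119.70° from the x-axis; with |FZ| = 17.9, Z = (6.0076, -12.396). ∠FZS = 147.4° gives ZS at -87.100° from the x-axis; with |ZS| = 8.6, S = (6.4427, -20.985). The perpendicularity gives SD at right angles to ZS, so SD runs at 2.9000°; with |SD| = 24.7, D = (31.111, -19.735). Then |WD| = |D − W| = 36.842.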